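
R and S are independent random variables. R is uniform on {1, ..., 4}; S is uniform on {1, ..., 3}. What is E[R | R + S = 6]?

P(R + S = 6) = 1/6.
Summing R·P(x,y) over outcomes with R + S = 6 gives 7/12.
E[R | R + S = 6] = (7/12) / (1/6) = 7/2.

7/2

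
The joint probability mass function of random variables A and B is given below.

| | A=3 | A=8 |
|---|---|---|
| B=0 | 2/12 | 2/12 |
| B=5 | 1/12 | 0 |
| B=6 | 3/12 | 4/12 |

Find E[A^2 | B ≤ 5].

31

P(B ≤ 5) = 5/12.
Σ A^2·P over the event = 9·(2/12) + 9·(1/12) + 64·(2/12) = 155/12.
E[A^2 | B ≤ 5] = (155/12) / (5/12) = 31.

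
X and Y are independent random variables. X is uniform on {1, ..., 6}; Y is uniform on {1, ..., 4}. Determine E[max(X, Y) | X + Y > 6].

Outcomes with X + Y > 6: (3,4), (4,3), (4,4), (5,2), (5,3), (5,4), (6,1), (6,2), (6,3), (6,4), each with probability 1/24.
E[max(X, Y) | X + Y > 6] = (4 + 4 + 4 + 5 + 5 + 5 + 6 + 6 + 6 + 6) / 10 = 51/10.

51/10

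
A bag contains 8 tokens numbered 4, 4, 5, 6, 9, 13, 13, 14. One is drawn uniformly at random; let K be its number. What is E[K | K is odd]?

P(K is odd) = 1/2.
Σ over the event: 5·1/8 + 9·1/8 + 13·1/4 = 5.
E[K | K is odd] = (5) / (1/2) = 10.

10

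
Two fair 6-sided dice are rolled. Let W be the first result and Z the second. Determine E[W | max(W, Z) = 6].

51/11

P(max(W, Z) = 6) = 11/36.
Summing W·P(x,y) over outcomes with max(W, Z) = 6 gives 17/12.
E[W | max(W, Z) = 6] = (17/12) / (11/36) = 51/11.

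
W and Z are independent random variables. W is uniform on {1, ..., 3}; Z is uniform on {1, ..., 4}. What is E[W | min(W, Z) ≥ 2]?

Outcomes with min(W, Z) ≥ 2: (2,2), (2,3), (2,4), (3,2), (3,3), (3,4), each with probability 1/12.
E[W | min(W, Z) ≥ 2] = (2 + 2 + 2 + 3 + 3 + 3) / 6 = 5/2.

5/2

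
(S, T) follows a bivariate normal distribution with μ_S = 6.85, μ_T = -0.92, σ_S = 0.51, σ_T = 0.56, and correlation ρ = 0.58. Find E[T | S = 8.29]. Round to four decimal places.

E[T | S=x] = μ_T + ρ(σ_T/σ_S)(x − μ_S) for jointly normal variables.
E[T | S=8.29] = -0.92 + (0.58)·(0.56/0.51)·(8.29 − (6.85)) = -0.92 + (0.63686)·(1.44) = -0.0029.

-0.0029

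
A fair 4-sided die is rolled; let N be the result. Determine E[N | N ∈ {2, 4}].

P(N ∈ {2, 4}) = 1/2.
Σ over the event: 2·1/4 + 4·1/4 = 3/2.
E[N | N ∈ {2, 4}] = (3/2) / (1/2) = 3.

3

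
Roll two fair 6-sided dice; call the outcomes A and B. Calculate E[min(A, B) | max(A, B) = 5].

25/9

Outcomes with max(A, B) = 5: (1,5), (2,5), (3,5), (4,5), (5,1), (5,2), (5,3), (5,4), (5,5), each with probability 1/36.
E[min(A, B) | max(A, B) = 5] = (1 + 2 + 3 + 4 + 1 + 2 + 3 + 4 + 5) / 9 = 25/9.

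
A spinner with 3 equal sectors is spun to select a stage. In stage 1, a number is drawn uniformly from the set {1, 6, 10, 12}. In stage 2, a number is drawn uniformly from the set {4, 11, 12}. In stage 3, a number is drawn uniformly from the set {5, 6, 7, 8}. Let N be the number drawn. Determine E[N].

91/12

E[N | stage 1] = (1+6+10+12)/4 = 29/4.
E[N | stage 2] = (4+11+12)/3 = 9.
E[N | stage 3] = (5+6+7+8)/4 = 13/2.
E[N] = (1/3)·(29/4) + (1/3)·(9) + (1/3)·(13/2) = 91/12.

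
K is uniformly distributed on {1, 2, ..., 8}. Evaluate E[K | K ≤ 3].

Given K ≤ 3, K is equally likely to be any of {1, 2, 3}.
E[K | K ≤ 3] = (1 + 2 + 3) / 3 = 2.

2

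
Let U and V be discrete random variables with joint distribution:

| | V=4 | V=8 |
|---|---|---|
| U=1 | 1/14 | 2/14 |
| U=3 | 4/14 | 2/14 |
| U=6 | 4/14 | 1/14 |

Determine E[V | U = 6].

P(U = 6) = 5/14.
Summing V·P(U=x,V=y) over the conditioning event gives 12/7.
E[V | U = 6] = (12/7) / (5/14) = 24/5.

24/5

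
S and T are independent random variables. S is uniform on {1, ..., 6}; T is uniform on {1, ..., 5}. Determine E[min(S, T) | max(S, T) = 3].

Outcomes with max(S, T) = 3: (1,3), (2,3), (3,1), (3,2), (3,3), each with probability 1/30.
E[min(S, T) | max(S, T) = 3] = (1 + 2 + 1 + 2 + 3) / 5 = 9/5.

9/5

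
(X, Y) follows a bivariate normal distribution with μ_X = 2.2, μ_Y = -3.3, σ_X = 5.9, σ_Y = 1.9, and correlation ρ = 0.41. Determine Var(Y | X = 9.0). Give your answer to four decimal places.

The conditional variance in a bivariate normal is σ_Y²(1 − ρ²), independent of x.
Var(Y | X=9.0) = (1.9)²·(1 − (0.41)²) = 3.61·0.8319 = 3.0032.

3.0032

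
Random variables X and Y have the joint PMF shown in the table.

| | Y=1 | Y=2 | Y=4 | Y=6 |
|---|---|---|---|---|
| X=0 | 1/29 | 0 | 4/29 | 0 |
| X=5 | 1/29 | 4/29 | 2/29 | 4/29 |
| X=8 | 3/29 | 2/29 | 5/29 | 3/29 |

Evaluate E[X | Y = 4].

P(Y = 4) = 11/29.
Σ X·P over the event = 0·(4/29) + 5·(2/29) + 8·(5/29) = 50/29.
E[X | Y = 4] = (50/29) / (11/29) = 50/11.

50/11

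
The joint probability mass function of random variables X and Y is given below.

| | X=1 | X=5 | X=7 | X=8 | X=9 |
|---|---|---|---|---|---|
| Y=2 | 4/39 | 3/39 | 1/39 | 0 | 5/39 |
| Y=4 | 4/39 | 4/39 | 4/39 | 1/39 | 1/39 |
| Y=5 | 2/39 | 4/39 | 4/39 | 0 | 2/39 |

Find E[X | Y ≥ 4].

P(Y ≥ 4) = 2/3.
Summing X·P(X=x,Y=y) over the conditioning event gives 137/39.
E[X | Y ≥ 4] = (137/39) / (2/3) = 137/26.

137/26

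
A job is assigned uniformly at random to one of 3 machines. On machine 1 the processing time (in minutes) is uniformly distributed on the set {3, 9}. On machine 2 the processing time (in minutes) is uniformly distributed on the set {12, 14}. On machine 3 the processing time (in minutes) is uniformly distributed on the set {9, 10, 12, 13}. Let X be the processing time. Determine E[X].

10

E[X | machine 1] = (3+9)/2 = 6.
E[X | machine 2] = (12+14)/2 = 13.
E[X | machine 3] = (9+10+12+13)/4 = 11.
E[X] = (1/3)·(6) + (1/3)·(13) + (1/3)·(11) = 10.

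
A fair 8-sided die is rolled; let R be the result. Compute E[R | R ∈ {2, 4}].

P(R ∈ {2, 4}) = 1/4.
Σ over the event: 2·1/8 + 4·1/8 = 3/4.
E[R | R ∈ {2, 4}] = (3/4) / (1/4) = 3.

3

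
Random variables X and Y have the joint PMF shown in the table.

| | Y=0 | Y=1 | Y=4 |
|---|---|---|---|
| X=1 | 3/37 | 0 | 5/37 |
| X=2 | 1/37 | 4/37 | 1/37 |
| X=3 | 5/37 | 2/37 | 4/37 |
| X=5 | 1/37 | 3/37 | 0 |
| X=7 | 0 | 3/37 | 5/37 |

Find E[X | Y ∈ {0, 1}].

P(Y ∈ {0, 1}) = 22/37.
Σ X·P over the event = 1·(3/37) + 2·(1/37) + 2·(4/37) + 3·(5/37) + 3·(2/37) + 5·(1/37) + 5·(3/37) + 7·(3/37) = 75/37.
E[X | Y ∈ {0, 1}] = (75/37) / (22/37) = 75/22.

75/22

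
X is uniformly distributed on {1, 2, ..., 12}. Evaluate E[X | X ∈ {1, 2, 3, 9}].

P(X ∈ {1, 2, 3, 9}) = 1/3.
Σ over the event: 1·1/12 + 2·1/12 + 3·1/12 + 9·1/12 = 5/4.
E[X | X ∈ {1, 2, 3, 9}] = (5/4) / (1/3) = 15/4.

15/4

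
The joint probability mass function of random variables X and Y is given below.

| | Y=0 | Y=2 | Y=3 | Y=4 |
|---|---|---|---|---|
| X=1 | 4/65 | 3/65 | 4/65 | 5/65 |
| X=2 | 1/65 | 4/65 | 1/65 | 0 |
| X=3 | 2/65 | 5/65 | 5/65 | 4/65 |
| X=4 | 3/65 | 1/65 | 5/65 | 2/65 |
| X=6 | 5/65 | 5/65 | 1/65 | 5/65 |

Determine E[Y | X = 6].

33/16

P(X = 6) = 16/65.
Σ Y·P over the event = 0·(5/65) + 2·(5/65) + 3·(1/65) + 4·(5/65) = 33/65.
E[Y | X = 6] = (33/65) / (16/65) = 33/16.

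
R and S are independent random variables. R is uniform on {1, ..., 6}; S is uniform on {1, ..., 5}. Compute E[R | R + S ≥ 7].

14/3

P(R + S ≥ 7) = 1/2.
Summing R·P(x,y) over outcomes with R + S ≥ 7 gives 7/3.
E[R | R + S ≥ 7] = (7/3) / (1/2) = 14/3.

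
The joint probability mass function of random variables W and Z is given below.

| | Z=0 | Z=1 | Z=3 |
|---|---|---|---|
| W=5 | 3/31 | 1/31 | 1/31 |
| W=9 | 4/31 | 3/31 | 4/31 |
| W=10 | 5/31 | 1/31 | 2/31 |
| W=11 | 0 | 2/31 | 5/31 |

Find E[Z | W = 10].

7/8

P(W = 10) = 8/31.
Σ Z·P over the event = 0·(5/31) + 1·(1/31) + 3·(2/31) = 7/31.
E[Z | W = 10] = (7/31) / (8/31) = 7/8.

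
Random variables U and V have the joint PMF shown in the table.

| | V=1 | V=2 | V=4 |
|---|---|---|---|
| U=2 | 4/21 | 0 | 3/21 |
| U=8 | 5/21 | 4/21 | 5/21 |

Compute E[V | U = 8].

33/14

P(U = 8) = 2/3.
Σ V·P over the event = 1·(5/21) + 2·(4/21) + 4·(5/21) = 11/7.
E[V | U = 8] = (11/7) / (2/3) = 33/14.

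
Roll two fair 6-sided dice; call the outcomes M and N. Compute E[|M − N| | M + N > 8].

P(M + N > 8) = 5/18.
Summing |M−N|·P(x,y) over outcomes with M + N > 8 gives 7/18.
E[|M − N| | M + N > 8] = (7/18) / (5/18) = 7/5.

7/5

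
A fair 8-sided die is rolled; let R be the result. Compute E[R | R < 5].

5/2

Given R < 5, R is equally likely to be any of {1, 2, 3, 4}.
E[R | R < 5] = (1 + 2 + 3 + 4) / 4 = 5/2.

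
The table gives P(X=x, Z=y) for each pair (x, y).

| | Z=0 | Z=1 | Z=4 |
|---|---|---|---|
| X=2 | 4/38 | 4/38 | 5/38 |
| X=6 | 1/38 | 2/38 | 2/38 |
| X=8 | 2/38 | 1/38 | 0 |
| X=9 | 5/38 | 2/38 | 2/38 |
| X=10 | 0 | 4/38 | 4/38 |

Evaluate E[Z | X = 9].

10/9

P(X = 9) = 9/38.
Σ Z·P over the event = 0·(5/38) + 1·(2/38) + 4·(2/38) = 5/19.
E[Z | X = 9] = (5/19) / (9/38) = 10/9.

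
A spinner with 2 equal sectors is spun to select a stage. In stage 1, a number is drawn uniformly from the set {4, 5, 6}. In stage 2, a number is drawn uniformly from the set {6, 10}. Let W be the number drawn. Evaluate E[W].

13/2

E[W | stage 1] = (4+5+6)/3 = 5.
E[W | stage 2] = (6+10)/2 = 8.
E[W] = (1/2)·(5) + (1/2)·(8) = 13/2.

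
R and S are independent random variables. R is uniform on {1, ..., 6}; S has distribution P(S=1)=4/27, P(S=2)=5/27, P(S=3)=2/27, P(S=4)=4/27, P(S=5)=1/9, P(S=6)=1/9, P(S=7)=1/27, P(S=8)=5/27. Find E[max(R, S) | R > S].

P(R > S) = 19/54.
Summing max(R,S)·P(x,y) over outcomes with R > S gives 131/81.
E[max(R, S) | R > S] = (131/81) / (19/54) = 262/57.

262/57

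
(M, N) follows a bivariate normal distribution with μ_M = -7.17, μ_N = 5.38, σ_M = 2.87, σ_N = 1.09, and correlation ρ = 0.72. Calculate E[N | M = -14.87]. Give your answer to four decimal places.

E[N | M=x] = μ_N + ρ(σ_N/σ_M)(x − μ_M) for jointly normal variables.
E[N | M=-14.87] = 5.38 + (0.72)·(1.09/2.87)·(-14.87 − (-7.17)) = 5.38 + (0.27345)·(-7.7) = 3.2744.

3.2744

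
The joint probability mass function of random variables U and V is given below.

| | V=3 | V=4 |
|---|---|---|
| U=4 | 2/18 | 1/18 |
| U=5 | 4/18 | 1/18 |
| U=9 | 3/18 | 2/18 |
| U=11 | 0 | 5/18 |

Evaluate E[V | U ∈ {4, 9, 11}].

P(U ∈ {4, 9, 11}) = 13/18.
Σ V·P over the event = 3·(2/18) + 4·(1/18) + 3·(3/18) + 4·(2/18) + 4·(5/18) = 47/18.
E[V | U ∈ {4, 9, 11}] = (47/18) / (13/18) = 47/13.

47/13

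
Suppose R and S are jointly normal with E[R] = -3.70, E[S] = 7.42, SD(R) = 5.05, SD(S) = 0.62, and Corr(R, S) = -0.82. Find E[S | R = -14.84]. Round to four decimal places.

8.5415

For a bivariate normal, E[S | R=x] = μ_S + ρ·(σ_S/σ_R)·(x − μ_R).
E[S | R=-14.84] = 7.42 + (-0.82)·(0.62/5.05)·(-14.84 − (-3.70)) = 7.42 + (-0.10067)·(-11.14) = 8.5415.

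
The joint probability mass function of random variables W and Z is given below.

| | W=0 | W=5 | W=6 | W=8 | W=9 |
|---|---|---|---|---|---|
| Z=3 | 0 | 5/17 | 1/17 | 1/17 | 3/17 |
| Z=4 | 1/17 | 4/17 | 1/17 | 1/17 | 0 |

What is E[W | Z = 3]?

33/5

P(Z = 3) = 10/17.
Σ W·P over the event = 5·(5/17) + 6·(1/17) + 8·(1/17) + 9·(3/17) = 66/17.
E[W | Z = 3] = (66/17) / (10/17) = 33/5.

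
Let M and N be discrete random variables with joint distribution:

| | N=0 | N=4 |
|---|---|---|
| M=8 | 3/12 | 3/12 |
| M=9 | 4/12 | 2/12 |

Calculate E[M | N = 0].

60/7

P(N = 0) = 7/12.
Σ M·P over the event = 8·(3/12) + 9·(4/12) = 5.
E[M | N = 0] = (5) / (7/12) = 60/7.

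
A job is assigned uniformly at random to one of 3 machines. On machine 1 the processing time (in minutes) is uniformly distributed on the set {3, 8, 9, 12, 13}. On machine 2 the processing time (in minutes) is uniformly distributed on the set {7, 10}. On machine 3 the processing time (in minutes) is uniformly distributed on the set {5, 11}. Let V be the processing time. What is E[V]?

17/2

E[V | machine 1] = (3+8+9+12+13)/5 = 9.
E[V | machine 2] = (7+10)/2 = 17/2.
E[V | machine 3] = (5+11)/2 = 8.
E[V] = (1/3)·(9) + (1/3)·(17/2) + (1/3)·(8) = 17/2.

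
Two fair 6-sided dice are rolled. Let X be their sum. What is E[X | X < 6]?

P(X < 6) = 5/18.
Σ over the event: 2·1/36 + 3·1/18 + 4·1/12 + 5·1/9 = 10/9.
E[X | X < 6] = (10/9) / (5/18) = 4.

4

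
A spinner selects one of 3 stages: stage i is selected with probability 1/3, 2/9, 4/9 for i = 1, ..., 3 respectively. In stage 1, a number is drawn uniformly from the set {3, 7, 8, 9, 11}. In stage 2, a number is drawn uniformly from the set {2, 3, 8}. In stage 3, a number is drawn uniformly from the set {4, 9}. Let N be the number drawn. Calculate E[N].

E[N | stage 1] = (3+7+8+9+11)/5 = 38/5.
E[N | stage 2] = (2+3+8)/3 = 13/3.
E[N | stage 3] = (4+9)/2 = 13/2.
By the law of total expectation,
E[N] = (1/3)·(38/5) + (2/9)·(13/3) + (4/9)·(13/2) = 862/135.

862/135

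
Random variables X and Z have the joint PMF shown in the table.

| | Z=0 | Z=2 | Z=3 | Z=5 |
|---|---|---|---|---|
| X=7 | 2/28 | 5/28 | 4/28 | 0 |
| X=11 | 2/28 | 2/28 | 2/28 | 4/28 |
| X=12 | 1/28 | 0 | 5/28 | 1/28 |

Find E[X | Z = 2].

P(Z = 2) = 1/4.
Σ X·P over the event = 7·(5/28) + 11·(2/28) = 57/28.
E[X | Z = 2] = (57/28) / (1/4) = 57/7.

57/7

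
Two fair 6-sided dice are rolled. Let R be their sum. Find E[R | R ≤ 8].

76/13

P(R ≤ 8) = 13/18.
Σ over the event: 2·1/36 + 3·1/18 + 4·1/12 + 5·1/9 + 6·5/36 + 7·1/6 + 8·5/36 = 38/9.
E[R | R ≤ 8] = (38/9) / (13/18) = 76/13.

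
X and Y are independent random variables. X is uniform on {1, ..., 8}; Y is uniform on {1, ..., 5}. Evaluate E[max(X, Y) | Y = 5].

P(Y = 5) = 1/5.
Summing max(X,Y)·P(x,y) over outcomes with Y = 5 gives 23/20.
E[max(X, Y) | Y = 5] = (23/20) / (1/5) = 23/4.

23/4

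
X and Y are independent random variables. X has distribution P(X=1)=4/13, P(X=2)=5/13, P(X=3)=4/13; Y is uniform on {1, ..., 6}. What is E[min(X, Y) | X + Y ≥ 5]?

27/13

P(X + Y ≥ 5) = 2/3.
Summing min(X,Y)·P(x,y) over outcomes with X + Y ≥ 5 gives 18/13.
E[min(X, Y) | X + Y ≥ 5] = (18/13) / (2/3) = 27/13.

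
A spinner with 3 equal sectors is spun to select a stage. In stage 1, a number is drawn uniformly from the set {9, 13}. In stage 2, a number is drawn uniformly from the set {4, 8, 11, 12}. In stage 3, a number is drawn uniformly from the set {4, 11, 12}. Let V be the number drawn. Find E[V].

115/12

E[V | stage 1] = (9+13)/2 = 11.
E[V | stage 2] = (4+8+11+12)/4 = 35/4.
E[V | stage 3] = (4+11+12)/3 = 9.
By the law of total expectation,
E[V] = (1/3)·(11) + (1/3)·(35/4) + (1/3)·(9) = 115/12.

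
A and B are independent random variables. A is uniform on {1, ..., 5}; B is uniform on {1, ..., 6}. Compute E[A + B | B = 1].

4

P(B = 1) = 1/6.
Summing (A+B)·P(x,y) over outcomes with B = 1 gives 2/3.
E[A + B | B = 1] = (2/3) / (1/6) = 4.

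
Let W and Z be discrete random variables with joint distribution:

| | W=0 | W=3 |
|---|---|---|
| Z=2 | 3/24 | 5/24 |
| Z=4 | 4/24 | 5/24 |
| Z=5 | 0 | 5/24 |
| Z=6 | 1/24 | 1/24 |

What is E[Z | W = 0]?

P(W = 0) = 1/3.
Summing Z·P(W=x,Z=y) over the conditioning event gives 7/6.
E[Z | W = 0] = (7/6) / (1/3) = 7/2.

7/2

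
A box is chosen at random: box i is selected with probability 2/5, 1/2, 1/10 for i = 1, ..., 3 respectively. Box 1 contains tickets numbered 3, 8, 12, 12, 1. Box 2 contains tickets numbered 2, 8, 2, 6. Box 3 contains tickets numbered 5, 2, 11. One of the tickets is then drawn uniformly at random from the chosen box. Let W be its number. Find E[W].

E[W | box 1] = (3+8+12+12+1)/5 = 36/5.
E[W | box 2] = (2+8+2+6)/4 = 9/2.
E[W | box 3] = (5+2+11)/3 = 6.
By the law of total expectation,
E[W] = (2/5)·(36/5) + (1/2)·(9/2) + (1/10)·(6) = 573/100.

573/100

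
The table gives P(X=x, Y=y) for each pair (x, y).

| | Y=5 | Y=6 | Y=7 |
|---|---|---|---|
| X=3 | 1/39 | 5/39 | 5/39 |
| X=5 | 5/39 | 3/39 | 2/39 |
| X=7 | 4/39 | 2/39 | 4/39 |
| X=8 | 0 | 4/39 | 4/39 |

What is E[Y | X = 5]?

P(X = 5) = 10/39.
Σ Y·P over the event = 5·(5/39) + 6·(3/39) + 7·(2/39) = 19/13.
E[Y | X = 5] = (19/13) / (10/39) = 57/10.

57/10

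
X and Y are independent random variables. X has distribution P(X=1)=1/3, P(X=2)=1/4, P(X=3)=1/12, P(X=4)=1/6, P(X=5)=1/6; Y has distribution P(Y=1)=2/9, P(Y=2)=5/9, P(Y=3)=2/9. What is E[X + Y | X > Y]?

P(X > Y) = 49/108.
Summing (X+Y)·P(x,y) over outcomes with X > Y gives 95/36.
E[X + Y | X > Y] = (95/36) / (49/108) = 285/49.

285/49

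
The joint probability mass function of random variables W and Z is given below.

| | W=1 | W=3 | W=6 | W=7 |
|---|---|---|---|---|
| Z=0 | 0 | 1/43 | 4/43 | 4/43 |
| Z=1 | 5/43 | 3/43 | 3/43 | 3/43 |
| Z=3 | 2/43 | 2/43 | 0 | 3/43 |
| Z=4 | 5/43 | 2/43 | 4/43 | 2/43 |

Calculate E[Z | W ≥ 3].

P(W ≥ 3) = 31/43.
Summing Z·P(W=x,Z=y) over the conditioning event gives 56/43.
E[Z | W ≥ 3] = (56/43) / (31/43) = 56/31.

56/31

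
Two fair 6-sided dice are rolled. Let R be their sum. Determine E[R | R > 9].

P(R > 9) = 1/6.
Σ over the event: 10·1/12 + 11·1/18 + 12·1/36 = 16/9.
E[R | R > 9] = (16/9) / (1/6) = 32/3.

32/3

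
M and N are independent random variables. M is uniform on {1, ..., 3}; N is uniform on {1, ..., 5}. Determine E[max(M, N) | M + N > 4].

4

P(M + N > 4) = 3/5.
Summing max(M,N)·P(x,y) over outcomes with M + N > 4 gives 12/5.
E[max(M, N) | M + N > 4] = (12/5) / (3/5) = 4.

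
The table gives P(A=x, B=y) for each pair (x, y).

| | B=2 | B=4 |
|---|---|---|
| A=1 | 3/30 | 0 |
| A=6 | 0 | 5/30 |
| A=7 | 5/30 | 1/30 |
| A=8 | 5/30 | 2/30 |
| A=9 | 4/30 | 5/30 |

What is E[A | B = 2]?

P(B = 2) = 17/30.
Σ A·P over the event = 1·(3/30) + 7·(5/30) + 8·(5/30) + 9·(4/30) = 19/5.
E[A | B = 2] = (19/5) / (17/30) = 114/17.

114/17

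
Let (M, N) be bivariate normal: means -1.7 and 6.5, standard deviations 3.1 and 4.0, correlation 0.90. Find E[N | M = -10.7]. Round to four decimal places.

For a bivariate normal, E[N | M=x] = μ_N + ρ·(σ_N/σ_M)·(x − μ_M).
E[N | M=-10.7] = 6.5 + (0.90)·(4.0/3.1)·(-10.7 − (-1.7)) = 6.5 + (1.16129)·(-9) = -3.9516.

-3.9516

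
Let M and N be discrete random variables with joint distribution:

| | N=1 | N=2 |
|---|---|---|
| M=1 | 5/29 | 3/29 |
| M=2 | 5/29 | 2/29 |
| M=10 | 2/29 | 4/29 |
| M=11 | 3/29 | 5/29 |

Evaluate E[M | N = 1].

68/15

P(N = 1) = 15/29.
Σ M·P over the event = 1·(5/29) + 2·(5/29) + 10·(2/29) + 11·(3/29) = 68/29.
E[M | N = 1] = (68/29) / (15/29) = 68/15.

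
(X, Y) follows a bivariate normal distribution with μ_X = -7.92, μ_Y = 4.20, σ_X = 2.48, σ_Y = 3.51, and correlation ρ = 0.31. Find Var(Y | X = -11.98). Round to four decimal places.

11.1361

The conditional variance in a bivariate normal is σ_Y²(1 − ρ²), independent of x.
Var(Y | X=-11.98) = (3.51)²·(1 − (0.31)²) = 12.3201·0.9039 = 11.1361.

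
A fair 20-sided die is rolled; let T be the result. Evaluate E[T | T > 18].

Given T > 18, T is equally likely to be any of {19, 20}.
E[T | T > 18] = (19 + 20) / 2 = 39/2.

39/2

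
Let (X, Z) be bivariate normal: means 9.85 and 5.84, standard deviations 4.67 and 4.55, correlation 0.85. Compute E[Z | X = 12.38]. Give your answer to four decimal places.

The regression of Z on X has slope ρ·σ_Z/σ_X and passes through (μ_X, μ_Z).
E[Z | X=12.38] = 5.84 + (0.85)·(4.55/4.67)·(12.38 − (9.85)) = 5.84 + (0.82816)·(2.53) = 7.9352.

7.9352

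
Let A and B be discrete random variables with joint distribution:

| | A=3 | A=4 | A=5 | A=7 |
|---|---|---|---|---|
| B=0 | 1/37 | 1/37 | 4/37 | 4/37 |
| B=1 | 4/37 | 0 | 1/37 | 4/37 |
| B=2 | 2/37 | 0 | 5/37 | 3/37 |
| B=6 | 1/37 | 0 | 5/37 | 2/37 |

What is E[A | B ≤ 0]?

11/2

P(B ≤ 0) = 10/37.
Σ A·P over the event = 3·(1/37) + 4·(1/37) + 5·(4/37) + 7·(4/37) = 55/37.
E[A | B ≤ 0] = (55/37) / (10/37) = 11/2.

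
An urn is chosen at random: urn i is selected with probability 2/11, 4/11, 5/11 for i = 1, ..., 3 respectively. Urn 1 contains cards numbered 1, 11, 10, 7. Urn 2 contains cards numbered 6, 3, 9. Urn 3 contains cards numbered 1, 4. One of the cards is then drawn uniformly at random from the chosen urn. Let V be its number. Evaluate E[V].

E[V | urn 1] = (1+11+10+7)/4 = 29/4.
E[V | urn 2] = (6+3+9)/3 = 6.
E[V | urn 3] = (1+4)/2 = 5/2.
E[V] = (2/11)·(29/4) + (4/11)·(6) + (5/11)·(5/2) = 51/11.

51/11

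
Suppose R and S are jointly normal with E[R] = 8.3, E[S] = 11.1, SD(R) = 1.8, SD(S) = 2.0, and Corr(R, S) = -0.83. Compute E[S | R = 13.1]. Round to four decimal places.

E[S | R=x] = μ_S + ρ(σ_S/σ_R)(x − μ_R) for jointly normal variables.
E[S | R=13.1] = 11.1 + (-0.83)·(2.0/1.8)·(13.1 − (8.3)) = 11.1 + (-0.92222)·(4.8) = 6.6733.

6.6733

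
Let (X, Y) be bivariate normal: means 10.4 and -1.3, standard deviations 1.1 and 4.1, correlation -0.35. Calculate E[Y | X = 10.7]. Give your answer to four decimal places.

For a bivariate normal, E[Y | X=x] = μ_Y + ρ·(σ_Y/σ_X)·(x − μ_X).
E[Y | X=10.7] = -1.3 + (-0.35)·(4.1/1.1)·(10.7 − (10.4)) = -1.3 + (-1.3045)·(0.3) = -1.6914.

-1.6914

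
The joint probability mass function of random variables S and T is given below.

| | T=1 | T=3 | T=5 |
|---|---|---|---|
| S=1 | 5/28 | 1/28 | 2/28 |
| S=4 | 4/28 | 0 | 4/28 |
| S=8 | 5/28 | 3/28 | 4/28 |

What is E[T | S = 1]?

P(S = 1) = 2/7.
Σ T·P over the event = 1·(5/28) + 3·(1/28) + 5·(2/28) = 9/14.
E[T | S = 1] = (9/14) / (2/7) = 9/4.

9/4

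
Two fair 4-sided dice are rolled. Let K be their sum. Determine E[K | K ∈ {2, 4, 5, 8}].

14/3

P(K ∈ {2, 4, 5, 8}) = 9/16.
Σ over the event: 2·1/16 + 4·3/16 + 5·1/4 + 8·1/16 = 21/8.
E[K | K ∈ {2, 4, 5, 8}] = (21/8) / (9/16) = 14/3.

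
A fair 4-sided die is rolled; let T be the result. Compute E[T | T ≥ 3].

7/2

Given T ≥ 3, T is equally likely to be any of {3, 4}.
E[T | T ≥ 3] = (3 + 4) / 2 = 7/2.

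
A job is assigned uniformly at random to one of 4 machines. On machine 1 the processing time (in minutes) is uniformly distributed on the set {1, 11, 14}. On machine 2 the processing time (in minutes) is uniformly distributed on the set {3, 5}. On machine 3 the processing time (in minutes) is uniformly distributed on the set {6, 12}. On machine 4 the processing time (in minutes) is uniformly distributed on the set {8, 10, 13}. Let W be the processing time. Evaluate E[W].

8

E[W | machine 1] = (1+11+14)/3 = 26/3.
E[W | machine 2] = (3+5)/2 = 4.
E[W | machine 3] = (6+12)/2 = 9.
E[W | machine 4] = (8+10+13)/3 = 31/3.
By the law of total expectation,
E[W] = (1/4)·(26/3) + (1/4)·(4) + (1/4)·(9) + (1/4)·(31/3) = 8.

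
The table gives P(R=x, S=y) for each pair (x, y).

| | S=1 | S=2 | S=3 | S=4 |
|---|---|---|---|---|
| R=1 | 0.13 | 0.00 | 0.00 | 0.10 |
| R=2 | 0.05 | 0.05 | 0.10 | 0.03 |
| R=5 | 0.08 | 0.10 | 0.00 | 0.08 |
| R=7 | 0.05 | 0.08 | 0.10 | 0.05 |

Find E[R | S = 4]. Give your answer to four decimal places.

P(S = 4) = 0.26.
Σ R·P over the event = 1·(0.10) + 2·(0.03) + 5·(0.08) + 7·(0.05) = 0.91.
E[R | S = 4] = (0.91) / (0.26) = 3.5000.

3.5000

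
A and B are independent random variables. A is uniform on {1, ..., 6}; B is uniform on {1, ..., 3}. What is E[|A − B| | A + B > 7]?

3

Outcomes with A + B > 7: (5,3), (6,2), (6,3), each with probability 1/18.
E[|A − B| | A + B > 7] = (2 + 4 + 3) / 3 = 3.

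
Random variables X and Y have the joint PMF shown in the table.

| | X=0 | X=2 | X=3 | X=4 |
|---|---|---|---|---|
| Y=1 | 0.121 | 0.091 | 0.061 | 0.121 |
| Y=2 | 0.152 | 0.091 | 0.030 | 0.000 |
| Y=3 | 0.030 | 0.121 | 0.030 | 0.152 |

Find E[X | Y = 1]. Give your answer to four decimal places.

P(Y = 1) = 0.394.
Σ X·P over the event = 0·(0.121) + 2·(0.091) + 3·(0.061) + 4·(0.121) = 0.849.
E[X | Y = 1] = (0.849) / (0.394) = 2.1548.

2.1548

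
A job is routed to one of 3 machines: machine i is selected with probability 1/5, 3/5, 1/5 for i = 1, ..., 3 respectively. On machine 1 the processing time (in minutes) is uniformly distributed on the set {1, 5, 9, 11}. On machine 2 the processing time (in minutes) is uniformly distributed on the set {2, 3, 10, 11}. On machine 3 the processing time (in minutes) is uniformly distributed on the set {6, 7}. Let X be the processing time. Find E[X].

E[X | machine 1] = (1+5+9+11)/4 = 13/2.
E[X | machine 2] = (2+3+10+11)/4 = 13/2.
E[X | machine 3] = (6+7)/2 = 13/2.
By the law of total expectation,
E[X] = (1/5)·(13/2) + (3/5)·(13/2) + (1/5)·(13/2) = 13/2.

13/2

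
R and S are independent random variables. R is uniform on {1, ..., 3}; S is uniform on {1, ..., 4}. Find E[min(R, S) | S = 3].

Outcomes with S = 3: (1,3), (2,3), (3,3), each with probability 1/12.
E[min(R, S) | S = 3] = (1 + 2 + 3) / 3 = 2.

2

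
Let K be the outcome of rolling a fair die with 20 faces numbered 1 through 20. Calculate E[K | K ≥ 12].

16

Given K ≥ 12, K is equally likely to be any of {12, 13, 14, 15, 16, 17, 18, 19, 20}.
E[K | K ≥ 12] = (12 + 13 + 14 + 15 + 16 + 17 + 18 + 19 + 20) / 9 = 16.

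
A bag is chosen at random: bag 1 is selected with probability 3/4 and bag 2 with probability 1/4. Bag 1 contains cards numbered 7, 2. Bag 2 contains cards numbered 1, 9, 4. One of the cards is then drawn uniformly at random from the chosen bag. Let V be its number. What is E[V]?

E[V | bag 1] = (7+2)/2 = 9/2.
E[V | bag 2] = (1+9+4)/3 = 14/3.
E[V] = (3/4)·(9/2) + (1/4)·(14/3) = 109/24.

109/24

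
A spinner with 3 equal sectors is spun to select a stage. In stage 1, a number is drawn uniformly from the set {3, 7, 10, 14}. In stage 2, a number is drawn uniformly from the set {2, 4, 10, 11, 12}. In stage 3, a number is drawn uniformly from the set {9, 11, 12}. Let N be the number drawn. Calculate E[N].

809/90

E[N | stage 1] = (3+7+10+14)/4 = 17/2.
E[N | stage 2] = (2+4+10+11+12)/5 = 39/5.
E[N | stage 3] = (9+11+12)/3 = 32/3.
E[N] = (1/3)·(17/2) + (1/3)·(39/5) + (1/3)·(32/3) = 809/90.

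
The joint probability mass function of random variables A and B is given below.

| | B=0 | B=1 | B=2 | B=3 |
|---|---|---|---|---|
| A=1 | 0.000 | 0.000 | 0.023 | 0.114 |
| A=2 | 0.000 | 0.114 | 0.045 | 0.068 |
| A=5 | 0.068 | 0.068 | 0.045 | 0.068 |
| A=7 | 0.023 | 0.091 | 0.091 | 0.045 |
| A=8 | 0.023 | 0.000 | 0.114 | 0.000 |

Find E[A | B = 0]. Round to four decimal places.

6.0088

P(B = 0) = 0.114.
Σ A·P over the event = 5·(0.068) + 7·(0.023) + 8·(0.023) = 0.685.
E[A | B = 0] = (0.685) / (0.114) = 6.0088.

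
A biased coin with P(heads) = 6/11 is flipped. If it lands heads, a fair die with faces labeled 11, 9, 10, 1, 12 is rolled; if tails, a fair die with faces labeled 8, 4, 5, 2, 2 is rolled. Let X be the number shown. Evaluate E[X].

E[X | heads] = (11+9+10+1+12)/5 = 43/5.
E[X | tails] = (8+4+5+2+2)/5 = 21/5.
E[X] = (6/11)·(43/5) + (5/11)·(21/5) = 33/5.

33/5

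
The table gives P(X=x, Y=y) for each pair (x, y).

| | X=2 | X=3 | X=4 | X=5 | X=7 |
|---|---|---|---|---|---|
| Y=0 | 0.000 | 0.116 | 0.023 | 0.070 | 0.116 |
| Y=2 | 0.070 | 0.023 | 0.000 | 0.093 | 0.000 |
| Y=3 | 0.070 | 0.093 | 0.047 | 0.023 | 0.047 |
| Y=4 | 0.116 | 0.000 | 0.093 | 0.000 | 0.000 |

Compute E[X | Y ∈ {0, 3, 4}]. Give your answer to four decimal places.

4.0012

P(Y ∈ {0, 3, 4}) = 0.814.
Summing X·P(X=x,Y=y) over the conditioning event gives 3.257.
E[X | Y ∈ {0, 3, 4}] = (3.257) / (0.814) = 4.0012.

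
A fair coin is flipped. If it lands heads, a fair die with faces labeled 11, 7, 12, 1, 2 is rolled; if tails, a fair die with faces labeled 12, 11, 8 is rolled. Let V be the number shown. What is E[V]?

E[V | heads] = (11+7+12+1+2)/5 = 33/5.
E[V | tails] = (12+11+8)/3 = 31/3.
E[V] = (1/2)·(33/5) + (1/2)·(31/3) = 127/15.

127/15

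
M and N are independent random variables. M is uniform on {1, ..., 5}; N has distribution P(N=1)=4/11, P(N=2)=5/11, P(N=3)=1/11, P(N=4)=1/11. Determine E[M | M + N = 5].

34/11

P(M + N = 5) = 1/5.
Summing M·P(x,y) over outcomes with M + N = 5 gives 34/55.
E[M | M + N = 5] = (34/55) / (1/5) = 34/11.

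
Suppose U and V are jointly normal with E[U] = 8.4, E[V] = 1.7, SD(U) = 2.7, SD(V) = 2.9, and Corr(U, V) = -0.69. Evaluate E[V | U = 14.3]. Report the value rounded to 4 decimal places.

E[V | U=x] = μ_V + ρ(σ_V/σ_U)(x − μ_U) for jointly normal variables.
E[V | U=14.3] = 1.7 + (-0.69)·(2.9/2.7)·(14.3 − (8.4)) = 1.7 + (-0.741111)·(5.9) = -2.6726.

-2.6726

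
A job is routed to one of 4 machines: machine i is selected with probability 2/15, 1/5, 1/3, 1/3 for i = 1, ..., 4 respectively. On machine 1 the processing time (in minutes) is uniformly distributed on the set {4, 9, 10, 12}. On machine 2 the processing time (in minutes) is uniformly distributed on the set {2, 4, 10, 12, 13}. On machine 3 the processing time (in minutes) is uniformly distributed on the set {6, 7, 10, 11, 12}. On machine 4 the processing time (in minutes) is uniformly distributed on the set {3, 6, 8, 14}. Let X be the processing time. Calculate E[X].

2537/300

E[X | machine 1] = (4+9+10+12)/4 = 35/4.
E[X | machine 2] = (2+4+10+12+13)/5 = 41/5.
E[X | machine 3] = (6+7+10+11+12)/5 = 46/5.
E[X | machine 4] = (3+6+8+14)/4 = 31/4.
E[X] = (2/15)·(35/4) + (1/5)·(41/5) + (1/3)·(46/5) + (1/3)·(31/4) = 2537/300.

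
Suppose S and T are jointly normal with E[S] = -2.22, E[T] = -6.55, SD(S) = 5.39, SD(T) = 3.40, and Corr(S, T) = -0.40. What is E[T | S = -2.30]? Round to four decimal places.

The regression of T on S has slope ρ·σ_T/σ_S and passes through (μ_S, μ_T).
E[T | S=-2.30] = -6.55 + (-0.40)·(3.40/5.39)·(-2.30 − (-2.22)) = -6.55 + (-0.25232)·(-0.08) = -6.5298.

-6.5298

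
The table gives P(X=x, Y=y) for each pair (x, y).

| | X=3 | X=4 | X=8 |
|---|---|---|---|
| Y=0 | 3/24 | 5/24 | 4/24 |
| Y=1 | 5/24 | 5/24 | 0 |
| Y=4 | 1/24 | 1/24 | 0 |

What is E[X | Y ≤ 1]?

P(Y ≤ 1) = 11/12.
Σ X·P over the event = 3·(3/24) + 3·(5/24) + 4·(5/24) + 4·(5/24) + 8·(4/24) = 4.
E[X | Y ≤ 1] = (4) / (11/12) = 48/11.

48/11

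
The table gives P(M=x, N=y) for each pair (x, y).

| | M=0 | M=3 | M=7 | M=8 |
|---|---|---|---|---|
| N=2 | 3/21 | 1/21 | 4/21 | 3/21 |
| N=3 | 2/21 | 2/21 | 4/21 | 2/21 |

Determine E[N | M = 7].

P(M = 7) = 8/21.
Summing N·P(M=x,N=y) over the conditioning event gives 20/21.
E[N | M = 7] = (20/21) / (8/21) = 5/2.

5/2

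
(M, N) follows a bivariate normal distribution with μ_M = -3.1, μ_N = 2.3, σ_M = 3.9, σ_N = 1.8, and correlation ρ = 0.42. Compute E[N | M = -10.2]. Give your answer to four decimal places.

0.9237

For a bivariate normal, E[N | M=x] = μ_N + ρ·(σ_N/σ_M)·(x − μ_M).
E[N | M=-10.2] = 2.3 + (0.42)·(1.8/3.9)·(-10.2 − (-3.1)) = 2.3 + (0.19385)·(-7.1) = 0.9237.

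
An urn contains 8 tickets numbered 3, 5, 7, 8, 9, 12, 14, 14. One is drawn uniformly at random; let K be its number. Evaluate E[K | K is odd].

P(K is odd) = 1/2.
Σ over the event: 3·1/8 + 5·1/8 + 7·1/8 + 9·1/8 = 3.
E[K | K is odd] = (3) / (1/2) = 6.

6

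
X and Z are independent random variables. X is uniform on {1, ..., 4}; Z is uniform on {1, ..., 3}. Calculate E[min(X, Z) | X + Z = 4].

Outcomes with X + Z = 4: (1,3), (2,2), (3,1), each with probability 1/12.
E[min(X, Z) | X + Z = 4] = (1 + 2 + 1) / 3 = 4/3.

4/3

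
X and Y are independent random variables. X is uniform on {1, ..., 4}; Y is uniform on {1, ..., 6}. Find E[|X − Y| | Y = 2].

P(Y = 2) = 1/6.
Summing |X−Y|·P(x,y) over outcomes with Y = 2 gives 1/6.
E[|X − Y| | Y = 2] = (1/6) / (1/6) = 1.

1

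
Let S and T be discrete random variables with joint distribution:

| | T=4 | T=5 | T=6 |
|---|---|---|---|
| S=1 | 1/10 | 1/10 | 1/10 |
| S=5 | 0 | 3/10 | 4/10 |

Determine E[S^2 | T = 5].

P(T = 5) = 2/5.
Σ S^2·P over the event = 1·(1/10) + 25·(3/10) = 38/5.
E[S^2 | T = 5] = (38/5) / (2/5) = 19.

19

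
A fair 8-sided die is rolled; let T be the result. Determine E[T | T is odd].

4

Given T is odd, T is equally likely to be any of {1, 3, 5, 7}.
E[T | T is odd] = (1 + 3 + 5 + 7) / 4 = 4.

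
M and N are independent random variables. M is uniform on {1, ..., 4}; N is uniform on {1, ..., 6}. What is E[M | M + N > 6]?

3

Outcomes with M + N > 6: (1,6), (2,5), (2,6), (3,4), (3,5), (3,6), (4,3), (4,4), (4,5), (4,6), each with probability 1/24.
E[M | M + N > 6] = (1 + 2 + 2 + 3 + 3 + 3 + 4 + 4 + 4 + 4) / 10 = 3.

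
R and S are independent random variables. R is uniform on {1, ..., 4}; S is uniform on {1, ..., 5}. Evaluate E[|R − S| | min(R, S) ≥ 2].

P(min(R, S) ≥ 2) = 3/5.
Summing |R−S|·P(x,y) over outcomes with min(R, S) ≥ 2 gives 7/10.
E[|R − S| | min(R, S) ≥ 2] = (7/10) / (3/5) = 7/6.

7/6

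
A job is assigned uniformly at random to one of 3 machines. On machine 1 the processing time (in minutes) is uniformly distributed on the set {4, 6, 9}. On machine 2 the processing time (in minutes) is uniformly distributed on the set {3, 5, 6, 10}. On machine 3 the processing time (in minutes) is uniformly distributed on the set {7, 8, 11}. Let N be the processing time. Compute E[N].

7

E[N | machine 1] = (4+6+9)/3 = 19/3.
E[N | machine 2] = (3+5+6+10)/4 = 6.
E[N | machine 3] = (7+8+11)/3 = 26/3.
By the law of total expectation,
E[N] = (1/3)·(19/3) + (1/3)·(6) + (1/3)·(26/3) = 7.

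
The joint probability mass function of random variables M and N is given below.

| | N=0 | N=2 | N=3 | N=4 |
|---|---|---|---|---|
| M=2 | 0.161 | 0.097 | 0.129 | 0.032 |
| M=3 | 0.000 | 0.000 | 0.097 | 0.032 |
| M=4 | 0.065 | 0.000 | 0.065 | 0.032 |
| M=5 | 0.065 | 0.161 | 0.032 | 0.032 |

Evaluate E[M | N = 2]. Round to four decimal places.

3.8721

P(N = 2) = 0.258.
Σ M·P over the event = 2·(0.097) + 5·(0.161) = 0.999.
E[M | N = 2] = (0.999) / (0.258) = 3.8721.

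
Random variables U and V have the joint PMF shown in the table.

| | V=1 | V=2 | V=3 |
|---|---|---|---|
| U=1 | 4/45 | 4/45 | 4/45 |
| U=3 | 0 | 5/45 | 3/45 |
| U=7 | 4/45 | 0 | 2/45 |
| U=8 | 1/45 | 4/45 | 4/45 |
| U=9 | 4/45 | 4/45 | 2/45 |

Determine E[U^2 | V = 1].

588/13

P(V = 1) = 13/45.
Summing U^2·P(U=x,V=y) over the conditioning event gives 196/15.
E[U^2 | V = 1] = (196/15) / (13/45) = 588/13.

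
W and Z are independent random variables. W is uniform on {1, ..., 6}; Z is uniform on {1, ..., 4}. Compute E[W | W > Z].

P(W > Z) = 7/12.
Summing W·P(x,y) over outcomes with W > Z gives 8/3.
E[W | W > Z] = (8/3) / (7/12) = 32/7.

32/7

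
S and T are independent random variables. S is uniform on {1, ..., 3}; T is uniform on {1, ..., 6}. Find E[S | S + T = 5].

2

Outcomes with S + T = 5: (1,4), (2,3), (3,2), each with probability 1/18.
E[S | S + T = 5] = (1 + 2 + 3) / 3 = 2.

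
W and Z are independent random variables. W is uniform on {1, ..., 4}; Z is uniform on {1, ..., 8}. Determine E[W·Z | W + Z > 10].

28

Outcomes with W + Z > 10: (3,8), (4,7), (4,8), each with probability 1/32.
E[W·Z | W + Z > 10] = (24 + 28 + 32) / 3 = 28.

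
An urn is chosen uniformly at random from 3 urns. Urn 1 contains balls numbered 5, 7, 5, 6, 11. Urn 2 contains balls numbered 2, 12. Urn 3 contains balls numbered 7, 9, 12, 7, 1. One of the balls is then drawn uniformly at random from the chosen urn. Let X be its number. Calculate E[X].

E[X | urn 1] = (5+7+5+6+11)/5 = 34/5.
E[X | urn 2] = (2+12)/2 = 7.
E[X | urn 3] = (7+9+12+7+1)/5 = 36/5.
E[X] = (1/3)·(34/5) + (1/3)·(7) + (1/3)·(36/5) = 7.

7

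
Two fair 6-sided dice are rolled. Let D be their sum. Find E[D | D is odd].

P(D is odd) = 1/2.
Σ over the event: 3·1/18 + 5·1/9 + 7·1/6 + 9·1/9 + 11·1/18 = 7/2.
E[D | D is odd] = (7/2) / (1/2) = 7.

7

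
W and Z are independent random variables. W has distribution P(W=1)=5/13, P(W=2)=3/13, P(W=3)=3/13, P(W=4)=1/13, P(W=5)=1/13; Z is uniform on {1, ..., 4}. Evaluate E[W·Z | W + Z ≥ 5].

233/28

P(W + Z ≥ 5) = 7/13.
Summing WZ·P(x,y) over outcomes with W + Z ≥ 5 gives 233/52.
E[W·Z | W + Z ≥ 5] = (233/52) / (7/13) = 233/28.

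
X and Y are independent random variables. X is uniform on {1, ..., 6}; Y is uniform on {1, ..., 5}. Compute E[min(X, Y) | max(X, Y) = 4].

16/7

Outcomes with max(X, Y) = 4: (1,4), (2,4), (3,4), (4,1), (4,2), (4,3), (4,4), each with probability 1/30.
E[min(X, Y) | max(X, Y) = 4] = (1 + 2 + 3 + 1 + 2 + 3 + 4) / 7 = 16/7.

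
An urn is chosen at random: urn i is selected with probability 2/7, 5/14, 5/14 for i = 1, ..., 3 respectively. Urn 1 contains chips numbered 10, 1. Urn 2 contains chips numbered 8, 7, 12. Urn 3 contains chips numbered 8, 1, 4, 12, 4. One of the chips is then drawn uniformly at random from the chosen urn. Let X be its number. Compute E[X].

E[X | urn 1] = (10+1)/2 = 11/2.
E[X | urn 2] = (8+7+12)/3 = 9.
E[X | urn 3] = (8+1+4+12+4)/5 = 29/5.
E[X] = (2/7)·(11/2) + (5/14)·(9) + (5/14)·(29/5) = 48/7.

48/7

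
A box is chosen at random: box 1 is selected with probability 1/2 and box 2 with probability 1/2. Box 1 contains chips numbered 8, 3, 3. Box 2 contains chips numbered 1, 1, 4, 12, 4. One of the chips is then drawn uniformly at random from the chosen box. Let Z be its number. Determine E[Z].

68/15

E[Z | box 1] = (8+3+3)/3 = 14/3.
E[Z | box 2] = (1+1+4+12+4)/5 = 22/5.
E[Z] = (1/2)·(14/3) + (1/2)·(22/5) = 68/15.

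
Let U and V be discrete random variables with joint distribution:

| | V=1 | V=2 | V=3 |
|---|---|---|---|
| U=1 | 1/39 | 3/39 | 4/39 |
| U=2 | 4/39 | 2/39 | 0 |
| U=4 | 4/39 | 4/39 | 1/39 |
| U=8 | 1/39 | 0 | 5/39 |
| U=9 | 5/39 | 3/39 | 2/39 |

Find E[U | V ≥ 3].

11/2

P(V ≥ 3) = 4/13.
Summing U·P(U=x,V=y) over the conditioning event gives 22/13.
E[U | V ≥ 3] = (22/13) / (4/13) = 11/2.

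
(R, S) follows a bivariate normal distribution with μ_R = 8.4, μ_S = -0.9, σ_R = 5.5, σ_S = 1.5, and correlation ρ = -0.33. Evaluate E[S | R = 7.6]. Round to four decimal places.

-0.8280

E[S | R=x] = μ_S + ρ(σ_S/σ_R)(x − μ_R) for jointly normal variables.
E[S | R=7.6] = -0.9 + (-0.33)·(1.5/5.5)·(7.6 − (8.4)) = -0.9 + (-0.09)·(-0.8) = -0.8280.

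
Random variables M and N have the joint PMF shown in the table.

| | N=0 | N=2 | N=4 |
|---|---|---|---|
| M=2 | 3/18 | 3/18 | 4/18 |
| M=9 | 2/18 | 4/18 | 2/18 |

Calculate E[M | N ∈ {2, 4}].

P(N ∈ {2, 4}) = 13/18.
Σ M·P over the event = 2·(3/18) + 2·(4/18) + 9·(4/18) + 9·(2/18) = 34/9.
E[M | N ∈ {2, 4}] = (34/9) / (13/18) = 68/13.

68/13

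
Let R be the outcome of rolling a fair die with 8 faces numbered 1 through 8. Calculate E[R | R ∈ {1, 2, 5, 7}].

15/4

P(R ∈ {1, 2, 5, 7}) = 1/2.
Σ over the event: 1·1/8 + 2·1/8 + 5·1/8 + 7·1/8 = 15/8.
E[R | R ∈ {1, 2, 5, 7}] = (15/8) / (1/2) = 15/4.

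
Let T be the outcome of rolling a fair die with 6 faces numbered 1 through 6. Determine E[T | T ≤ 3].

2

Given T ≤ 3, T is equally likely to be any of {1, 2, 3}.
E[T | T ≤ 3] = (1 + 2 + 3) / 3 = 2.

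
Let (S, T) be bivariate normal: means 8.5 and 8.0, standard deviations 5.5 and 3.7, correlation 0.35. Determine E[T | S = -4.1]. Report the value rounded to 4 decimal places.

5.0333

E[T | S=x] = μ_T + ρ(σ_T/σ_S)(x − μ_S) for jointly normal variables.
E[T | S=-4.1] = 8.0 + (0.35)·(3.7/5.5)·(-4.1 − (8.5)) = 8.0 + (0.23545)·(-12.6) = 5.0333.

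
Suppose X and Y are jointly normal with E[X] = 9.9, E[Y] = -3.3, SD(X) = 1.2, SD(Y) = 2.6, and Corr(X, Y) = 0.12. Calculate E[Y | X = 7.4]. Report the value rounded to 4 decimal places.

-3.9500

E[Y | X=x] = μ_Y + ρ(σ_Y/σ_X)(x − μ_X) for jointly normal variables.
E[Y | X=7.4] = -3.3 + (0.12)·(2.6/1.2)·(7.4 − (9.9)) = -3.3 + (0.26)·(-2.5) = -3.9500.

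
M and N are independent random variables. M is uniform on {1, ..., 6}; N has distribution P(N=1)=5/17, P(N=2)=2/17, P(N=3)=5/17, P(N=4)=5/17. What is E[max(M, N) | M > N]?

P(M > N) = 29/51.
Summing max(M,N)·P(x,y) over outcomes with M > N gives 133/51.
E[max(M, N) | M > N] = (133/51) / (29/51) = 133/29.

133/29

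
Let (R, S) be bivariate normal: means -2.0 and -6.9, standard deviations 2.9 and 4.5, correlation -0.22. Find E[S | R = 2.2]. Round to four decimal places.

-8.3338

E[S | R=x] = μ_S + ρ(σ_S/σ_R)(x − μ_R) for jointly normal variables.
E[S | R=2.2] = -6.9 + (-0.22)·(4.5/2.9)·(2.2 − (-2.0)) = -6.9 + (-0.34138)·(4.2) = -8.3338.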